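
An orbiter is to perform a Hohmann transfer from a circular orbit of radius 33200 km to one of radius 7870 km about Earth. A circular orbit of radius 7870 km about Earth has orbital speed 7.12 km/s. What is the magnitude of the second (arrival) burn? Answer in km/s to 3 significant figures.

Δv₂ = 1.93 km/s

From the circular-orbit relation v² = μ/r at r = 7870 km: μ = v²r = (7.12)² × 7870 = 3.98965×10^5 km³/s².
Semi-major axis of the transfer orbit: a_t = (33200 + 7870)/2 = 20535 km.
Circular speed at r = 7870 km: v_c = √(μ/r) = 7.120 km/s.
Transfer-orbit speed at the same r (vis-viva, a = a_t): v_t = √[μ(2/r − 1/a_t)] = 9.053 km/s.
Δv₂ = |v_t − v_c| = |9.053 − 7.120| = 1.933 km/s.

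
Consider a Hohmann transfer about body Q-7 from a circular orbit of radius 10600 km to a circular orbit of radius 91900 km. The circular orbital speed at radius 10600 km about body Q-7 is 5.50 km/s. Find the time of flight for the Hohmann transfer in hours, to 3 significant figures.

t = 17.9 hours

From the circular-orbit relation v² = μ/r at r = 10600 km: μ = v²r = (5.50)² × 10600 = 3.20650×10^5 km³/s².
The Hohmann ellipse has a_t = (r₁ + r₂)/2 = 51250 km.
Transfer time t = π√(a_t³/μ) = π√((51250)³ / 3.20650×10^5) = 64370 s.
Converting: 64370 s ÷ 3600 s/hour = 17.9 hours.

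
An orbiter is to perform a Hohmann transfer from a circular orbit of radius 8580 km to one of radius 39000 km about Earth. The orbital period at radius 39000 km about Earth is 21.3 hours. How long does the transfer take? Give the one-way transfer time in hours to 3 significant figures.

t = 5.07 hours

From Kepler's third law T² = 4π²r³/μ at r = 39000 km, T = 21.3 hours = 21.3 × 3600 s = 76680 s: μ = 4π²r³/T² = 3.98281×10^5 km³/s².
Semi-major axis of the transfer orbit: a_t = (8580 + 39000)/2 = 23790 km.
Half the transfer-orbit period gives t = π√(a_t³/μ) = 18266 s.
Converting: 18266 s ÷ 3600 s/hour = 5.07 hours.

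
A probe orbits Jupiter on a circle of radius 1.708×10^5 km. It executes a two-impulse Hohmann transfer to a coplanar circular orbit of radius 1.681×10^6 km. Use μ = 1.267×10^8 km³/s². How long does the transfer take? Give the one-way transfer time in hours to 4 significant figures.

The Hohmann ellipse has a_t = (r₁ + r₂)/2 = 9.259×10^5 km.
Transfer time t = π√(a_t³/μ) = π√((9.259×10^5)³ / 1.267×10^8) = 2.4866×10^5 s.
Converting: 2.4866×10^5 s ÷ 3600 s/hour = 69.07 hours.

t = 69.07 hours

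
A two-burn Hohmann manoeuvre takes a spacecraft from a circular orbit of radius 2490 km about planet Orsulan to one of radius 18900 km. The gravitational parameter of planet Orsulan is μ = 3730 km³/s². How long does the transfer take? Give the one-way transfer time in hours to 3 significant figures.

t = 15.8 hours

The Hohmann ellipse has a_t = (r₁ + r₂)/2 = 10695 km.
Half the transfer-orbit period gives t = π√(a_t³/μ) = 56890 s.
Converting: 56890 s ÷ 3600 s/hour = 15.8 hours.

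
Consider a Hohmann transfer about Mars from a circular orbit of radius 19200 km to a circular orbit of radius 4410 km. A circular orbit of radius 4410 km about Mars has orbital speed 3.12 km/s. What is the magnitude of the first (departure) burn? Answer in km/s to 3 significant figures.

From the circular-orbit relation v² = μ/r at r = 4410 km: μ = v²r = (3.12)² × 4410 = 42928.7 km³/s².
Transfer-ellipse semi-major axis a_t = (r₁ + r₂)/2 = (19200 + 4410)/2 = 11805 km.
Circular speed at r = 19200 km: v_c = √(μ/r) = 1.4953 km/s.
Transfer-orbit speed at the same r (vis-viva, a = a_t): v_t = √[μ(2/r − 1/a_t)] = 0.91392 km/s.
Δv₁ = |v_t − v_c| = |0.91392 − 1.4953| = 0.5814 km/s.

Δv₁ = 0.581 km/s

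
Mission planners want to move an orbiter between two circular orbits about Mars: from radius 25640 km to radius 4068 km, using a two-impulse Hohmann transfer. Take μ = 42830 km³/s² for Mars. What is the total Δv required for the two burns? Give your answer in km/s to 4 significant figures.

Transfer-ellipse semi-major axis a_t = (r₁ + r₂)/2 = (25640 + 4068)/2 = 14854 km.
Circular speed at r₁: v₁ = √(μ/r₁) = √(42830/25640) = 1.2925 km/s.
Transfer-orbit speed at r₁ (vis-viva equation): v_a = √[μ(2/r₁ − 1/a_t)] = 0.67637 km/s.
First burn Δv₁ = |v_a − v₁| = 0.6161 km/s.
Circular speed at r₂: v₂ = √(μ/r₂) = 3.245 km/s.
Transfer-orbit speed at r₂: v_p = √[μ(2/r₂ − 1/a_t)] = 4.263 km/s.
Second burn Δv₂ = |v₂ − v_p| = 1.018 km/s.
Δv = Δv₁ + Δv₂ = 0.6161 + 1.018 = 1.634 km/s.

Δv = 1.634 km/s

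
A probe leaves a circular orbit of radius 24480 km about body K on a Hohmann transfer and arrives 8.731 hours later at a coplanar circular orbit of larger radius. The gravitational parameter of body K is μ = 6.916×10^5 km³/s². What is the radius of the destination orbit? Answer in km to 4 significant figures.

r₂ = 57640 km

Transfer time t = 8.731 hours = 31431.6 s, and t = π√(a_t³/μ).
So a_t = (μ t²/π²)^(1/3) = (6.916×10^5 × (31431.6)² / π²)^(1/3) = 41061 km.
Since a_t = (r₁ + r₂)/2, r₂ = 2a_t − r₁ = 2×41061 − 24480 = 57642 km.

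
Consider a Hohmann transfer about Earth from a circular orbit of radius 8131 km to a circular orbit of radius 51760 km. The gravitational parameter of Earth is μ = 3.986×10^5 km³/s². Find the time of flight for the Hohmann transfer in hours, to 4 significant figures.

t = 7.163 hours

Transfer-ellipse semi-major axis a_t = (r₁ + r₂)/2 = (8131 + 51760)/2 = 29945.5 km.
By Kepler's third law the transfer-orbit period is T = 2π√(a_t³/μ), so t = T/2 = 25786 s.
Converting: 25786 s ÷ 3600 s/hour = 7.163 hours.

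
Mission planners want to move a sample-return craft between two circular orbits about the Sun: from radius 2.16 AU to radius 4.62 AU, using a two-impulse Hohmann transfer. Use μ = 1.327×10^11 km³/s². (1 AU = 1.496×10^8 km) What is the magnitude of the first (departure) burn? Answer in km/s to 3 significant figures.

In km: r₁ = 2.16 × 1.496×10^8 = 3.23136×10^8 km; r₂ = 4.62 × 1.496×10^8 = 6.91152×10^8 km.
Transfer-ellipse semi-major axis a_t = (r₁ + r₂)/2 = (3.23136×10^8 + 6.91152×10^8)/2 = 5.07144×10^8 km.
On the circular orbit at r = 3.23136×10^8 km, v_c = √(μ/r) = 20.265 km/s.
Vis-viva on the transfer ellipse at r = 3.23136×10^8 km gives v_t = √[μ(2/r − 1/a_t)] = 23.657 km/s.
Δv₁ = |v_t − v_c| = |23.657 − 20.265| = 3.392 km/s.

Δv₁ = 3.39 km/s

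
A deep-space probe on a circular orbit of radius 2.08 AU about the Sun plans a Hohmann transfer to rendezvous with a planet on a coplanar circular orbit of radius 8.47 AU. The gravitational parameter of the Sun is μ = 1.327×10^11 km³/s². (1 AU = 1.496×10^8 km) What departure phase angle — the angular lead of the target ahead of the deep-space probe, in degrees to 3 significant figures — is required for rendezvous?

In km: r₁ = 2.08 × 1.496×10^8 = 3.11168×10^8 km; r₂ = 8.47 × 1.496×10^8 = 1.267112×10^9 km.
Transfer-ellipse semi-major axis a_t = (r₁ + r₂)/2 = (3.11168×10^8 + 1.267112×10^9)/2 = 7.8914×10^8 km.
Transfer time t = π√(a_t³/μ) = 1.91181×10^8 s.
The target's mean motion on its circular orbit is ω₂ = √(μ/r₂³) = 8.07631×10^-9 rad/s.
Angle swept by the target during transfer: ω₂·t = 1.54404 rad = 88.47°.
The deep-space probe traverses 180° on the transfer ellipse, so the target must lead by 180° − 88.47° = 91.5°.

φ = 91.5°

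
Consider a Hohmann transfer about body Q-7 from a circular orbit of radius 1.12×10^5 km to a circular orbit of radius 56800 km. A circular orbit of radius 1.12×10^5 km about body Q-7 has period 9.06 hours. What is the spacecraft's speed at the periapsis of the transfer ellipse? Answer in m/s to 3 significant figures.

From Kepler's third law T² = 4π²r³/μ at r = 1.12×10^5 km, T = 9.06 hours = 9.06 × 3600 s = 32616 s: μ = 4π²r³/T² = 5.21378×10^7 km³/s².
The Hohmann ellipse has a_t = (r₁ + r₂)/2 = 84400 km.
At periapsis, r = 56800 km.
Applying v² = μ(2/r − 1/a_t): v = 34.90 km/s.

v = 34900 m/s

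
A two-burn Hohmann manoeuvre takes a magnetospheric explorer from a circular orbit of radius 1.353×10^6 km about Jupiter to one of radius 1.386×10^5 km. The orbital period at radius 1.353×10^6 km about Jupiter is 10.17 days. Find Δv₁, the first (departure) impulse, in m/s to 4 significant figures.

From Kepler's third law T² = 4π²r³/μ at r = 1.353×10^6 km, T = 10.17 days = 10.17 × 86400 s = 8.78688×10^5 s: μ = 4π²r³/T² = 1.26644×10^8 km³/s².
Semi-major axis of the transfer orbit: a_t = (1.353×10^6 + 1.386×10^5)/2 = 7.458×10^5 km.
On the circular orbit at r = 1.353×10^6 km, v_c = √(μ/r) = 9.675 km/s.
Transfer-orbit speed at the same r (vis-viva, a = a_t): v_t = √[μ(2/r − 1/a_t)] = 4.171 km/s.
Δv₁ = |v_t − v_c| = |4.171 − 9.675| = 5.504 km/s.

Δv₁ = 5504 m/s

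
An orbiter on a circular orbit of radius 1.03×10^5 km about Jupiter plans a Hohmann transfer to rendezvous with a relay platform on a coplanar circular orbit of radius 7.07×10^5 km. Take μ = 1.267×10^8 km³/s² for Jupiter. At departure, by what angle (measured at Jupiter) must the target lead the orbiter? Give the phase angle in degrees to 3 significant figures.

Transfer-ellipse semi-major axis a_t = (r₁ + r₂)/2 = (1.030×10^5 + 7.070×10^5)/2 = 4.050×10^5 km.
The half-period of the transfer ellipse is t = π√(a_t³/μ) = 71940 s.
The target's mean motion on its circular orbit is ω₂ = √(μ/r₂³) = 1.893×10^-5 rad/s.
Angle swept by the target during transfer: ω₂·t = 1.362 rad = 78.04°.
Arrival is 180° from departure on the ellipse, so φ = 180° − 78.04° = 102°.

φ = 102°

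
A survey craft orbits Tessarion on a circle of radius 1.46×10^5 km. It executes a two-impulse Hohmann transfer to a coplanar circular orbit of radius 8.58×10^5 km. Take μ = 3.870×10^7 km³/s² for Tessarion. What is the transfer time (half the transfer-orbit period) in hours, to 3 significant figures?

The Hohmann ellipse has a_t = (r₁ + r₂)/2 = 5.020×10^5 km.
Half the transfer-orbit period gives t = π√(a_t³/μ) = 1.796×10^5 s.
Converting: 1.796×10^5 s ÷ 3600 s/hour = 49.9 hours.

t = 49.9 hours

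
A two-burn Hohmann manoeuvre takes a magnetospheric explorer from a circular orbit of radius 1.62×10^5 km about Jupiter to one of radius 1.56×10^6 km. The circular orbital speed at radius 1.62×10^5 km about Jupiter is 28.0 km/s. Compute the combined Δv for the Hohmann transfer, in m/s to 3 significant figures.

From the circular-orbit relation v² = μ/r at r = 1.62×10^5 km: μ = v²r = (28.0)² × 1.62×10^5 = 1.27008×10^8 km³/s².
Transfer-ellipse semi-major axis a_t = (r₁ + r₂)/2 = (1.620×10^5 + 1.560×10^6)/2 = 8.610×10^5 km.
At r₁ the circular-orbit speed is v₁ = √(μ/r₁) = 28.000 km/s.
Transfer-orbit speed at r₁ (v² = μ(2/r − 1/a)): v_p = √[μ(2/r₁ − 1/a_t)] = 37.689 km/s.
First burn Δv₁ = |v_p − v₁| = 9.689 km/s.
Circular speed at r₂: v₂ = √(μ/r₂) = 9.023 km/s.
Transfer-orbit speed at r₂: v_a = √[μ(2/r₂ − 1/a_t)] = 3.914 km/s.
Second burn Δv₂ = |v₂ − v_a| = 5.109 km/s.
Total Δv = Δv₁ + Δv₂ = 14.80 km/s.

Δv = 14800 m/s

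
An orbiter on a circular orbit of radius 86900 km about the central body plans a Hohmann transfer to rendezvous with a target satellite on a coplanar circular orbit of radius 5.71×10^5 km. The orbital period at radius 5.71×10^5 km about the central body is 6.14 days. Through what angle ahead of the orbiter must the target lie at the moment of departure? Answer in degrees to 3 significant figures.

From Kepler's third law T² = 4π²r³/μ at r = 5.71×10^5 km, T = 6.14 days = 6.14 × 86400 s = 5.30496×10^5 s: μ = 4π²r³/T² = 2.61158×10^7 km³/s².
Transfer-ellipse semi-major axis a_t = (r₁ + r₂)/2 = (86900 + 5.710×10^5)/2 = 3.2895×10^5 km.
Transfer time t = π√(a_t³/μ) = 1.1598×10^5 s.
Target angular speed ω₂ = √(μ/r₂³) = 1.1844×10^-5 rad/s.
Angle swept by the target during transfer: ω₂·t = 1.3737 rad = 78.71°.
Arrival is 180° from departure on the ellipse, so φ = 180° − 78.71° = 101°.

φ = 101°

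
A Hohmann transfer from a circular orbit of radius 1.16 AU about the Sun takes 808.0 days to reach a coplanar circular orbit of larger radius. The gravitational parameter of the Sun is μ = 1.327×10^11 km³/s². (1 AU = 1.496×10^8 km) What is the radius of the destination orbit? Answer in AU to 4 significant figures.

r₂ = 4.230 AU

In km: r₁ = 1.16 × 1.496×10^8 = 1.73536×10^8 km.
Transfer time t = 808.0 days = 6.98112×10^7 s, and t = π√(a_t³/μ).
So a_t = (μ t²/π²)^(1/3) = (1.327×10^11 × (6.98112×10^7)² / π²)^(1/3) = 4.0316×10^8 km.
Since a_t = (r₁ + r₂)/2, r₂ = 2a_t − r₁ = 2×4.0316×10^8 − 1.73536×10^8 = 6.32784×10^8 km.
In AU: r₂ = 6.32784×10^8 / 1.496×10^8 = 4.230 AU.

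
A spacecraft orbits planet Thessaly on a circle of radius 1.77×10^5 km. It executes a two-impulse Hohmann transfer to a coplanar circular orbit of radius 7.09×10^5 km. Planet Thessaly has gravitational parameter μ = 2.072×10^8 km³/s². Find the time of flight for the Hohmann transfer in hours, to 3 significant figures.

Transfer-ellipse semi-major axis a_t = (r₁ + r₂)/2 = (1.770×10^5 + 7.090×10^5)/2 = 4.430×10^5 km.
By Kepler's third law the transfer-orbit period is T = 2π√(a_t³/μ), so t = T/2 = 64350 s.
Converting: 64350 s ÷ 3600 s/hour = 17.9 hours.

t = 17.9 hours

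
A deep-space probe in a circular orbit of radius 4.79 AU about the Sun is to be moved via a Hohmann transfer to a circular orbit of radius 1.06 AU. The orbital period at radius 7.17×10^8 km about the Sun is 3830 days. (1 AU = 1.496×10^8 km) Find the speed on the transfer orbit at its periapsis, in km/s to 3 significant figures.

From Kepler's third law T² = 4π²r³/μ at r = 7.17×10^8 km, T = 3830 days = 3830 × 86400 s = 3.30912×10^8 s: μ = 4π²r³/T² = 1.32890×10^11 km³/s².
In km: r₁ = 4.79 × 1.496×10^8 = 7.16584×10^8 km; r₂ = 1.06 × 1.496×10^8 = 1.58576×10^8 km.
Transfer-ellipse semi-major axis a_t = (r₁ + r₂)/2 = (7.16584×10^8 + 1.58576×10^8)/2 = 4.3758×10^8 km.
At periapsis, r = 1.58576×10^8 km.
Applying v² = μ(2/r − 1/a_t): v = 37.05 km/s.

v = 37.0 km/s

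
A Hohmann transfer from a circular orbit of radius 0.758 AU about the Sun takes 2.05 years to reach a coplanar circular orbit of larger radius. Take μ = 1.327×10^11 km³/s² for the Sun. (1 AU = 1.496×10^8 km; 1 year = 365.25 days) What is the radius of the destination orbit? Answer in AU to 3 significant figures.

r₂ = 4.37 AU

In km: r₁ = 0.758 × 1.496×10^8 = 1.133968×10^8 km.
Transfer time t = 2.05 years × 365.25 × 86400 s = 6.469308×10^7 s, and t = π√(a_t³/μ).
So a_t = (μ t²/π²)^(1/3) = (1.327×10^11 × (6.469308×10^7)² / π²)^(1/3) = 3.83203×10^8 km.
Since a_t = (r₁ + r₂)/2, r₂ = 2a_t − r₁ = 2×3.83203×10^8 − 1.133968×10^8 = 6.530092×10^8 km.
In AU: r₂ = 6.530092×10^8 / 1.496×10^8 = 4.37 AU.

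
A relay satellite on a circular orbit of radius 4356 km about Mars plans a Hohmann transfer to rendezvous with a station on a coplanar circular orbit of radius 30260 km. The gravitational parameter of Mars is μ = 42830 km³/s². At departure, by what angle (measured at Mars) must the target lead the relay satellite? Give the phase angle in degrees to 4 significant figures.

φ = 102.1°

The Hohmann ellipse has a_t = (r₁ + r₂)/2 = 17308 km.
Transfer time t = π√(a_t³/μ) = 34570 s.
Target angular speed ω₂ = √(μ/r₂³) = 3.932×10^-5 rad/s.
Angle swept by the target during transfer: ω₂·t = 1.359 rad = 77.86°.
Arrival is 180° from departure on the ellipse, so φ = 180° − 77.86° = 102.1°.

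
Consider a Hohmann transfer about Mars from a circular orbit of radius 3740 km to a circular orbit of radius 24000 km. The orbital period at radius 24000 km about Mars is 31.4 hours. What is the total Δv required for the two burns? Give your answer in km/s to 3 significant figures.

Δv = 1.71 km/s

From Kepler's third law T² = 4π²r³/μ at r = 24000 km, T = 31.4 hours = 31.4 × 3600 s = 1.1304×10^5 s: μ = 4π²r³/T² = 42710.0 km³/s².
Transfer-ellipse semi-major axis a_t = (r₁ + r₂)/2 = (3740 + 24000)/2 = 13870 km.
Circular speed at r₁: v₁ = √(μ/r₁) = √(42710.0/3740) = 3.379 km/s.
Transfer-orbit speed at r₁ (vis-viva equation): v_p = √[μ(2/r₁ − 1/a_t)] = 4.445 km/s.
First burn Δv₁ = |v_p − v₁| = 1.066 km/s.
Circular speed at r₂: v₂ = √(μ/r₂) = 1.334 km/s.
Transfer-orbit speed at r₂: v_a = √[μ(2/r₂ − 1/a_t)] = 0.6927 km/s.
Second burn Δv₂ = |v₂ − v_a| = 0.6413 km/s.
Total Δv = Δv₁ + Δv₂ = 1.707 km/s.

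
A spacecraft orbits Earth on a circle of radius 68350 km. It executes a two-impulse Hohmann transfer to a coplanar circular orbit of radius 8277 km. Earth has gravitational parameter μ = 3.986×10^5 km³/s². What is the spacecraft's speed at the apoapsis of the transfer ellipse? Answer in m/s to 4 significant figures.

v = 1122 m/s

The Hohmann ellipse has a_t = (r₁ + r₂)/2 = 38313.5 km.
The apoapsis of the transfer ellipse is at r = 68350 km.
Vis-viva: v = √[μ(2/r − 1/a_t)] = √[3.986×10^5 × (2/68350 − 1/38313.5)] = 1.122 km/s.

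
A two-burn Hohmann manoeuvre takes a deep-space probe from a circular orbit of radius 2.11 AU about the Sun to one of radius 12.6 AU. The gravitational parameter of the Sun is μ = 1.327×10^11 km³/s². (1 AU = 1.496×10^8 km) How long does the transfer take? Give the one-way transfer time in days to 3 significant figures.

t = 3640 days

In km: r₁ = 2.11 × 1.496×10^8 = 3.15656×10^8 km; r₂ = 12.6 × 1.496×10^8 = 1.88496×10^9 km.
Semi-major axis of the transfer orbit: a_t = (3.15656×10^8 + 1.88496×10^9)/2 = 1.100308×10^9 km.
Transfer time t = π√(a_t³/μ) = π√((1.100308×10^9)³ / 1.327×10^11) = 3.148×10^8 s.
Converting: 3.148×10^8 s ÷ 86400 s/day = 3640 days.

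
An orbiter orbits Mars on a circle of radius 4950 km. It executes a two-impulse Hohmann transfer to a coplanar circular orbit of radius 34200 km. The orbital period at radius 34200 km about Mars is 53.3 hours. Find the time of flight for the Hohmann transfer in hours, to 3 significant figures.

From Kepler's third law T² = 4π²r³/μ at r = 34200 km, T = 53.3 hours = 53.3 × 3600 s = 1.9188×10^5 s: μ = 4π²r³/T² = 42892.2 km³/s².
Semi-major axis of the transfer orbit: a_t = (4950 + 34200)/2 = 19575 km.
Half the transfer-orbit period gives t = π√(a_t³/μ) = 41540 s.
Converting: 41540 s ÷ 3600 s/hour = 11.5 hours.

t = 11.5 hours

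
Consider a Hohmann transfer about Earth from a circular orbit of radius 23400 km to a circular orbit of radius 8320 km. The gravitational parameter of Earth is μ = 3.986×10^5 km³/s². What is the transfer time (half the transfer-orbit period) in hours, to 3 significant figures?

The Hohmann ellipse has a_t = (r₁ + r₂)/2 = 15860 km.
By Kepler's third law the transfer-orbit period is T = 2π√(a_t³/μ), so t = T/2 = 9939 s.
Converting: 9939 s ÷ 3600 s/hour = 2.76 hours.

t = 2.76 hours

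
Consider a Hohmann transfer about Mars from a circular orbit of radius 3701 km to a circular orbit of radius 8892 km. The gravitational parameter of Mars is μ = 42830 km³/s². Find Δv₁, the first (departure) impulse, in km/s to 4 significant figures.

Δv₁ = 0.6408 km/s

Semi-major axis of the transfer orbit: a_t = (3701 + 8892)/2 = 6296.5 km.
On the circular orbit at r = 3701 km, v_c = √(μ/r) = 3.4018 km/s.
Transfer-orbit speed at the same r (vis-viva, a = a_t): v_t = √[μ(2/r − 1/a_t)] = 4.0426 km/s.
Δv₁ = |v_t − v_c| = |4.0426 − 3.4018| = 0.6408 km/s.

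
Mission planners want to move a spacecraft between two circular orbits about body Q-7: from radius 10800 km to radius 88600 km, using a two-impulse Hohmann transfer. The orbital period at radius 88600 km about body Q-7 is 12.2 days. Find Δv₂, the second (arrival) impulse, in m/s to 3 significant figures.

From Kepler's third law T² = 4π²r³/μ at r = 88600 km, T = 12.2 days = 12.2 × 86400 s = 1.05408×10^6 s: μ = 4π²r³/T² = 24712.3 km³/s².
Semi-major axis of the transfer orbit: a_t = (10800 + 88600)/2 = 49700 km.
Circular speed at r = 88600 km: v_c = √(μ/r) = 0.5281 km/s.
Transfer-orbit speed at the same r (vis-viva, a = a_t): v_t = √[μ(2/r − 1/a_t)] = 0.2462 km/s.
Δv₂ = |v_t − v_c| = |0.2462 − 0.5281| = 0.2819 km/s.

Δv₂ = 282 m/s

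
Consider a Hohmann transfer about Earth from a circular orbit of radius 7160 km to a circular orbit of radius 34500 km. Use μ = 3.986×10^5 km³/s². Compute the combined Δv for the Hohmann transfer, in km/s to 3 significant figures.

The Hohmann ellipse has a_t = (r₁ + r₂)/2 = 20830 km.
Circular speed at r₁: v₁ = √(μ/r₁) = √(3.986×10^5/7160) = 7.461 km/s.
Transfer-orbit speed at r₁ (vis-viva equation): v_p = √[μ(2/r₁ − 1/a_t)] = 9.602 km/s.
First burn Δv₁ = |v_p − v₁| = 2.141 km/s.
At r₂, v₂ = √(μ/r₂) = 3.399 km/s.
Transfer-orbit speed at r₂: v_a = √[μ(2/r₂ − 1/a_t)] = 1.993 km/s.
Second burn Δv₂ = |v₂ − v_a| = 1.406 km/s.
Δv = Δv₁ + Δv₂ = 2.141 + 1.406 = 3.547 km/s.

Δv = 3.55 km/s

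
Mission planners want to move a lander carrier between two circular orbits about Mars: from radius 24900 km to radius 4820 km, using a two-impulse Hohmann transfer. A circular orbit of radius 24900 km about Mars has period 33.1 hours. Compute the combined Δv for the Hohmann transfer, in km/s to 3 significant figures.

Δv = 1.44 km/s

From Kepler's third law T² = 4π²r³/μ at r = 24900 km, T = 33.1 hours = 33.1 × 3600 s = 1.1916×10^5 s: μ = 4π²r³/T² = 42923.7 km³/s².
The Hohmann ellipse has a_t = (r₁ + r₂)/2 = 14860 km.
At r₁ the circular-orbit speed is v₁ = √(μ/r₁) = 1.313 km/s.
On the transfer ellipse at r₁, vis-viva gives v_a = √[μ(2/r₁ − 1/a_t)] = 0.7478 km/s.
First burn Δv₁ = |v_a − v₁| = 0.5652 km/s.
At r₂, v₂ = √(μ/r₂) = 2.9842 km/s.
Transfer-orbit speed at r₂: v_p = √[μ(2/r₂ − 1/a_t)] = 3.8629 km/s.
Second burn Δv₂ = |v₂ − v_p| = 0.8787 km/s.
Δv = Δv₁ + Δv₂ = 0.5652 + 0.8787 = 1.444 km/s.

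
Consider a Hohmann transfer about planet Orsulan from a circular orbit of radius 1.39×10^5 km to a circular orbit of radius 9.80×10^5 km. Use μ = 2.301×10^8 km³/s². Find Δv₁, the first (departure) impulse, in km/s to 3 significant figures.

Δv₁ = 13.2 km/s

The Hohmann ellipse has a_t = (r₁ + r₂)/2 = 5.595×10^5 km.
On the circular orbit at r = 1.390×10^5 km, v_c = √(μ/r) = 40.69 km/s.
Transfer-orbit speed at the same r (vis-viva, a = a_t): v_t = √[μ(2/r − 1/a_t)] = 53.85 km/s.
Δv₁ = |v_t − v_c| = |53.85 − 40.69| = 13.16 km/s.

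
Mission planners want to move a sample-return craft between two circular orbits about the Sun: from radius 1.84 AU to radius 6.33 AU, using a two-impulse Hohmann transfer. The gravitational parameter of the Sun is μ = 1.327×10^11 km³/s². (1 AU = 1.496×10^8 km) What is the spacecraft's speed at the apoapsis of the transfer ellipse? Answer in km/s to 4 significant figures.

v = 7.945 km/s

In km: r₁ = 1.84 × 1.496×10^8 = 2.75264×10^8 km; r₂ = 6.33 × 1.496×10^8 = 9.46968×10^8 km.
The Hohmann ellipse has a_t = (r₁ + r₂)/2 = 6.11116×10^8 km.
The apoapsis of the transfer ellipse is at r = 9.46968×10^8 km.
Vis-viva: v = √[μ(2/r − 1/a_t)] = √[1.327×10^11 × (2/9.46968×10^8 − 1/6.11116×10^8)] = 7.945 km/s.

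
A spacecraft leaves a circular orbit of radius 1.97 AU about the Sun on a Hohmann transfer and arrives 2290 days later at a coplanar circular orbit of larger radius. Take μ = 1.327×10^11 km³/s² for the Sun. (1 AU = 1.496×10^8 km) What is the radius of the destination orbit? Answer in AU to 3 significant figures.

In km: r₁ = 1.97 × 1.496×10^8 = 2.94712×10^8 km.
Transfer time t = 2290 days = 1.97856×10^8 s, and t = π√(a_t³/μ).
So a_t = (μ t²/π²)^(1/3) = (1.327×10^11 × (1.97856×10^8)² / π²)^(1/3) = 8.0740×10^8 km.
Since a_t = (r₁ + r₂)/2, r₂ = 2a_t − r₁ = 2×8.0740×10^8 − 2.94712×10^8 = 1.320088×10^9 km.
In AU: r₂ = 1.320088×10^9 / 1.496×10^8 = 8.82 AU.

r₂ = 8.82 AU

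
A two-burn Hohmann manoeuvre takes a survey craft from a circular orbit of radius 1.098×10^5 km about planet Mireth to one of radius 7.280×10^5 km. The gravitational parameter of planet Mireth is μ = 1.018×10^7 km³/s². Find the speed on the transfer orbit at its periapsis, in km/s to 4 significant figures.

v = 12.69 km/s

Transfer-ellipse semi-major axis a_t = (r₁ + r₂)/2 = (1.098×10^5 + 7.280×10^5)/2 = 4.189×10^5 km.
The periapsis of the transfer ellipse is at r = 1.098×10^5 km.
Vis-viva: v = √[μ(2/r − 1/a_t)] = √[1.018×10^7 × (2/1.098×10^5 − 1/4.189×10^5)] = 12.69 km/s.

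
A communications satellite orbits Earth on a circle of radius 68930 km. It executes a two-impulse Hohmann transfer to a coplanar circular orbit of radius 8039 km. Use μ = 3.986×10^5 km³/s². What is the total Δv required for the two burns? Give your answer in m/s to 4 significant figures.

Δv = 3688 m/s

Semi-major axis of the transfer orbit: a_t = (68930 + 8039)/2 = 38484.5 km.
At r₁ the circular-orbit speed is v₁ = √(μ/r₁) = 2.405 km/s.
Transfer-orbit speed at r₁ (v² = μ(2/r − 1/a)): v_a = √[μ(2/r₁ − 1/a_t)] = 1.099 km/s.
First burn Δv₁ = |v_a − v₁| = 1.306 km/s.
Circular speed at r₂: v₂ = √(μ/r₂) = 7.042 km/s.
Transfer-orbit speed at r₂: v_p = √[μ(2/r₂ − 1/a_t)] = 9.424 km/s.
Second burn Δv₂ = |v₂ − v_p| = 2.382 km/s.
Total Δv = Δv₁ + Δv₂ = 3.688 km/s.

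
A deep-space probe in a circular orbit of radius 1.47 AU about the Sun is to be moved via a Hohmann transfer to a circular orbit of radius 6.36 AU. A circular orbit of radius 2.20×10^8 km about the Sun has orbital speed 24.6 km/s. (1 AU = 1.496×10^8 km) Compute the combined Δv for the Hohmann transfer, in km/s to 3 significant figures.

Δv = 11.3 km/s

From the circular-orbit relation v² = μ/r at r = 2.20×10^8 km: μ = v²r = (24.6)² × 2.20×10^8 = 1.33135×10^11 km³/s².
In km: r₁ = 1.47 × 1.496×10^8 = 2.19912×10^8 km; r₂ = 6.36 × 1.496×10^8 = 9.51456×10^8 km.
Transfer-ellipse semi-major axis a_t = (r₁ + r₂)/2 = (2.19912×10^8 + 9.51456×10^8)/2 = 5.85684×10^8 km.
Circular speed at r₁: v₁ = √(μ/r₁) = √(1.33135×10^11/2.19912×10^8) = 24.605 km/s.
On the transfer ellipse at r₁, vis-viva gives v_p = √[μ(2/r₁ − 1/a_t)] = 31.361 km/s.
First burn Δv₁ = |v_p − v₁| = 6.756 km/s.
At r₂, v₂ = √(μ/r₂) = 11.829 km/s.
Transfer-orbit speed at r₂: v_a = √[μ(2/r₂ − 1/a_t)] = 7.2484 km/s.
Second burn Δv₂ = |v₂ − v_a| = 4.581 km/s.
Δv = Δv₁ + Δv₂ = 6.756 + 4.581 = 11.34 km/s.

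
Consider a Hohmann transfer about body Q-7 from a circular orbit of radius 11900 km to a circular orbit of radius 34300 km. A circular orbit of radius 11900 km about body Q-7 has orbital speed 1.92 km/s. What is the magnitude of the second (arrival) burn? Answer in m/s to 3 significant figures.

From the circular-orbit relation v² = μ/r at r = 11900 km: μ = v²r = (1.92)² × 11900 = 43868.2 km³/s².
The Hohmann ellipse has a_t = (r₁ + r₂)/2 = 23100 km.
Circular speed at r = 34300 km: v_c = √(μ/r) = 1.1309 km/s.
Vis-viva on the transfer ellipse at r = 34300 km gives v_t = √[μ(2/r − 1/a_t)] = 0.81170 km/s.
Δv₂ = |v_t − v_c| = |0.81170 − 1.1309| = 0.3192 km/s.

Δv₂ = 319 m/s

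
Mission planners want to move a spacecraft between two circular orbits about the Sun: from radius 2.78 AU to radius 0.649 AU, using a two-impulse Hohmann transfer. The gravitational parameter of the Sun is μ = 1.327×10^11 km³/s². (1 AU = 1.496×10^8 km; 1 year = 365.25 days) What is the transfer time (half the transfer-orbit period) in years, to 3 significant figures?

In km: r₁ = 2.78 × 1.496×10^8 = 4.15888×10^8 km; r₂ = 0.649 × 1.496×10^8 = 9.70904×10^7 km.
The Hohmann ellipse has a_t = (r₁ + r₂)/2 = 2.564892×10^8 km.
Half the transfer-orbit period gives t = π√(a_t³/μ) = 3.543×10^7 s.
Converting: 3.543×10^7 s ÷ 3.15576×10^7 s/year (365.25 × 86400) = 1.12 years.

t = 1.12 years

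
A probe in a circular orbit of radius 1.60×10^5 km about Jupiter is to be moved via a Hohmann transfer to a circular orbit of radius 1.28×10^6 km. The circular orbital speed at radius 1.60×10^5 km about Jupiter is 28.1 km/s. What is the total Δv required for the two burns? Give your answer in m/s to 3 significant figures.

Δv = 14600 m/s

From the circular-orbit relation v² = μ/r at r = 1.60×10^5 km: μ = v²r = (28.1)² × 1.60×10^5 = 1.26338×10^8 km³/s².
The Hohmann ellipse has a_t = (r₁ + r₂)/2 = 7.200×10^5 km.
At r₁ the circular-orbit speed is v₁ = √(μ/r₁) = 28.100 km/s.
Transfer-orbit speed at r₁ (vis-viva equation): v_p = √[μ(2/r₁ − 1/a_t)] = 37.467 km/s.
First burn Δv₁ = |v_p − v₁| = 9.367 km/s.
At r₂, v₂ = √(μ/r₂) = 9.935 km/s.
Transfer-orbit speed at r₂: v_a = √[μ(2/r₂ − 1/a_t)] = 4.683 km/s.
Second burn Δv₂ = |v₂ − v_a| = 5.252 km/s.
Total Δv = Δv₁ + Δv₂ = 14.62 km/s.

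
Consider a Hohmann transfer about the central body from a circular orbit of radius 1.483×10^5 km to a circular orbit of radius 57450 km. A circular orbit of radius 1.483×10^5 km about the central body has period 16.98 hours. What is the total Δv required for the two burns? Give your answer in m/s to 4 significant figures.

From Kepler's third law T² = 4π²r³/μ at r = 1.483×10^5 km, T = 16.98 hours = 16.98 × 3600 s = 61128 s: μ = 4π²r³/T² = 3.44590×10^7 km³/s².
Transfer-ellipse semi-major axis a_t = (r₁ + r₂)/2 = (1.483×10^5 + 57450)/2 = 1.02875×10^5 km.
Circular speed at r₁: v₁ = √(μ/r₁) = √(3.44590×10^7/1.483×10^5) = 15.243 km/s.
Transfer-orbit speed at r₁ (v² = μ(2/r − 1/a)): v_a = √[μ(2/r₁ − 1/a_t)] = 11.391 km/s.
First burn Δv₁ = |v_a − v₁| = 3.852 km/s.
At r₂, v₂ = √(μ/r₂) = 24.491 km/s.
Transfer-orbit speed at r₂: v_p = √[μ(2/r₂ − 1/a_t)] = 29.405 km/s.
Second burn Δv₂ = |v₂ − v_p| = 4.914 km/s.
Total Δv = Δv₁ + Δv₂ = 8.766 km/s.

Δv = 8766 m/s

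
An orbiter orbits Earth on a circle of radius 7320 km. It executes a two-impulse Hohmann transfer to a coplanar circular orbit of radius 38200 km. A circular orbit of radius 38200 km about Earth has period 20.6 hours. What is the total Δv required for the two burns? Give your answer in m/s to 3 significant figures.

From Kepler's third law T² = 4π²r³/μ at r = 38200 km, T = 20.6 hours = 20.6 × 3600 s = 74160 s: μ = 4π²r³/T² = 4.00139×10^5 km³/s².
Semi-major axis of the transfer orbit: a_t = (7320 + 38200)/2 = 22760 km.
At r₁ the circular-orbit speed is v₁ = √(μ/r₁) = 7.393 km/s.
On the transfer ellipse at r₁, v² = μ(2/r − 1/a) gives v_p = √[μ(2/r₁ − 1/a_t)] = 9.578 km/s.
First burn Δv₁ = |v_p − v₁| = 2.185 km/s.
At r₂, v₂ = √(μ/r₂) = 3.236 km/s.
Transfer-orbit speed at r₂: v_a = √[μ(2/r₂ − 1/a_t)] = 1.835 km/s.
Second burn Δv₂ = |v₂ − v_a| = 1.401 km/s.
Δv = Δv₁ + Δv₂ = 2.185 + 1.401 = 3.586 km/s.

Δv = 3590 m/s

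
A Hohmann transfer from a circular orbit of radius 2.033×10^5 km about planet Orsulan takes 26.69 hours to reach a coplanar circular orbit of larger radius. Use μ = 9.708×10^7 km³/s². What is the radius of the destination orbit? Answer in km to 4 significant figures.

Transfer time t = 26.69 hours = 96084 s, and t = π√(a_t³/μ).
So a_t = (μ t²/π²)^(1/3) = (9.708×10^7 × (96084)² / π²)^(1/3) = 4.4948×10^5 km.
Since a_t = (r₁ + r₂)/2, r₂ = 2a_t − r₁ = 2×4.4948×10^5 − 2.033×10^5 = 6.9566×10^5 km.

r₂ = 6.957×10^5 km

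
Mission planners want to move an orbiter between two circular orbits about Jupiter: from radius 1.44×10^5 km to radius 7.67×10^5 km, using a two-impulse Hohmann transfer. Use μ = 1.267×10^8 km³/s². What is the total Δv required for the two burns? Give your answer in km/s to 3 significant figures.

Semi-major axis of the transfer orbit: a_t = (1.440×10^5 + 7.670×10^5)/2 = 4.555×10^5 km.
Circular speed at r₁: v₁ = √(μ/r₁) = √(1.267×10^8/1.440×10^5) = 29.66245 km/s.
On the transfer ellipse at r₁, vis-viva gives v_p = √[μ(2/r₁ − 1/a_t)] = 38.49112 km/s.
First burn Δv₁ = |v_p − v₁| = 8.8287 km/s.
At r₂, v₂ = √(μ/r₂) = 12.8526 km/s.
Transfer-orbit speed at r₂: v_a = √[μ(2/r₂ − 1/a_t)] = 7.22649 km/s.
Second burn Δv₂ = |v₂ − v_a| = 5.6261 km/s.
Δv = Δv₁ + Δv₂ = 8.8287 + 5.6261 = 14.45 km/s.

Δv = 14.5 km/s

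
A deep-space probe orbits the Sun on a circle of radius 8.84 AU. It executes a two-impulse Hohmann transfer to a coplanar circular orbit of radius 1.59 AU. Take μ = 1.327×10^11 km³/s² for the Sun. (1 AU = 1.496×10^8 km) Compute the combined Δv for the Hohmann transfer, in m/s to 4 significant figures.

In km: r₁ = 8.84 × 1.496×10^8 = 1.322464×10^9 km; r₂ = 1.59 × 1.496×10^8 = 2.37864×10^8 km.
The Hohmann ellipse has a_t = (r₁ + r₂)/2 = 7.80164×10^8 km.
Circular speed at r₁: v₁ = √(μ/r₁) = √(1.327×10^11/1.322464×10^9) = 10.017 km/s.
Transfer-orbit speed at r₁ (v² = μ(2/r − 1/a)): v_a = √[μ(2/r₁ − 1/a_t)] = 5.5311 km/s.
First burn Δv₁ = |v_a − v₁| = 4.486 km/s.
Circular speed at r₂: v₂ = √(μ/r₂) = 23.620 km/s.
Transfer-orbit speed at r₂: v_p = √[μ(2/r₂ − 1/a_t)] = 30.752 km/s.
Second burn Δv₂ = |v₂ − v_p| = 7.132 km/s.
Δv = Δv₁ + Δv₂ = 4.486 + 7.132 = 11.62 km/s.

Δv = 11620 m/s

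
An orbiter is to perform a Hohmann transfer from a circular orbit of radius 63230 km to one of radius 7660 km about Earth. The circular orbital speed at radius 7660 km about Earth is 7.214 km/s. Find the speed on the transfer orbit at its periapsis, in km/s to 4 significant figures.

From the circular-orbit relation v² = μ/r at r = 7660 km: μ = v²r = (7.214)² × 7660 = 3.98640×10^5 km³/s².
The Hohmann ellipse has a_t = (r₁ + r₂)/2 = 35445 km.
At periapsis, r = 7660 km.
From the vis-viva equation, v = √[μ(2/r − 1/a_t)] = 9.635 km/s.

v = 9.635 km/s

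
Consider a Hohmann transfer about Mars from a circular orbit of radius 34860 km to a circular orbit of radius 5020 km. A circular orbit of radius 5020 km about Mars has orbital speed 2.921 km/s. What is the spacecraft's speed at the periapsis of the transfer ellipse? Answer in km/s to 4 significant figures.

From the circular-orbit relation v² = μ/r at r = 5020 km: μ = v²r = (2.921)² × 5020 = 42831.8 km³/s².
The Hohmann ellipse has a_t = (r₁ + r₂)/2 = 19940 km.
The periapsis of the transfer ellipse is at r = 5020 km.
From the vis-viva equation, v = √[μ(2/r − 1/a_t)] = 3.862 km/s.

v = 3.862 km/s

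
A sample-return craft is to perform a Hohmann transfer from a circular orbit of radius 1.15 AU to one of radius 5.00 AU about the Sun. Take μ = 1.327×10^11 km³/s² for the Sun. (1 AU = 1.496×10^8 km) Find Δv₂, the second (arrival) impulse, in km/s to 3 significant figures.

Δv₂ = 5.17 km/s

In km: r₁ = 1.15 × 1.496×10^8 = 1.7204×10^8 km; r₂ = 5.00 × 1.496×10^8 = 7.480×10^8 km.
The Hohmann ellipse has a_t = (r₁ + r₂)/2 = 4.6002×10^8 km.
On the circular orbit at r = 7.480×10^8 km, v_c = √(μ/r) = 13.319 km/s.
Transfer-orbit speed at the same r (vis-viva, a = a_t): v_t = √[μ(2/r − 1/a_t)] = 8.1454 km/s.
Δv₂ = |v_t − v_c| = |8.1454 − 13.319| = 5.174 km/s.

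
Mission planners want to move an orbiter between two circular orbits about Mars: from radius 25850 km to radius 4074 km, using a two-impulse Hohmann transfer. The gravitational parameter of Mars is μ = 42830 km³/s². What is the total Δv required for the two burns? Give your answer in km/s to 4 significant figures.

Δv = 1.635 km/s

Semi-major axis of the transfer orbit: a_t = (25850 + 4074)/2 = 14962 km.
Circular speed at r₁: v₁ = √(μ/r₁) = √(42830/25850) = 1.2872 km/s.
Transfer-orbit speed at r₁ (vis-viva equation): v_a = √[μ(2/r₁ − 1/a_t)] = 0.67168 km/s.
First burn Δv₁ = |v_a − v₁| = 0.61552 km/s.
At r₂, v₂ = √(μ/r₂) = 3.2424 km/s.
Transfer-orbit speed at r₂: v_p = √[μ(2/r₂ − 1/a_t)] = 4.2619 km/s.
Second burn Δv₂ = |v₂ − v_p| = 1.0195 km/s.
Δv = Δv₁ + Δv₂ = 0.61552 + 1.0195 = 1.635 km/s.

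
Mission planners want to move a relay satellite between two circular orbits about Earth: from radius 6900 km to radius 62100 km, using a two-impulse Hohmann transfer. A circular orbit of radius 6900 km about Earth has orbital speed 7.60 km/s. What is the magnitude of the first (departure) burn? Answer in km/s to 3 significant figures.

From the circular-orbit relation v² = μ/r at r = 6900 km: μ = v²r = (7.60)² × 6900 = 3.98544×10^5 km³/s².
The Hohmann ellipse has a_t = (r₁ + r₂)/2 = 34500 km.
Circular speed at r = 6900 km: v_c = √(μ/r) = 7.6000 km/s.
Vis-viva on the transfer ellipse at r = 6900 km gives v_t = √[μ(2/r − 1/a_t)] = 10.196 km/s.
Δv₁ = |v_t − v_c| = |10.196 − 7.6000| = 2.596 km/s.

Δv₁ = 2.60 km/s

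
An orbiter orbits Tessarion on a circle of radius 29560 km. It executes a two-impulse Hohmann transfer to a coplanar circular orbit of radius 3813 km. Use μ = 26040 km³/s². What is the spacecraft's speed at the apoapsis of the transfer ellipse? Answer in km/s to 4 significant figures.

The Hohmann ellipse has a_t = (r₁ + r₂)/2 = 16686.5 km.
The apoapsis of the transfer ellipse is at r = 29560 km.
Applying v² = μ(2/r − 1/a_t): v = 0.4487 km/s.

v = 0.4487 km/s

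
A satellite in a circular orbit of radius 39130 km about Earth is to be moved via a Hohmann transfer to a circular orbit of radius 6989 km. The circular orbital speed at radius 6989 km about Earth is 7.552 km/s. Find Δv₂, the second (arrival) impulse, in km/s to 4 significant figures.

From the circular-orbit relation v² = μ/r at r = 6989 km: μ = v²r = (7.552)² × 6989 = 3.98602×10^5 km³/s².
The Hohmann ellipse has a_t = (r₁ + r₂)/2 = 23059.5 km.
Circular speed at r = 6989 km: v_c = √(μ/r) = 7.552 km/s.
Transfer-orbit speed at the same r (vis-viva, a = a_t): v_t = √[μ(2/r − 1/a_t)] = 9.838 km/s.
Δv₂ = |v_t − v_c| = |9.838 − 7.552| = 2.286 km/s.

Δv₂ = 2.286 km/s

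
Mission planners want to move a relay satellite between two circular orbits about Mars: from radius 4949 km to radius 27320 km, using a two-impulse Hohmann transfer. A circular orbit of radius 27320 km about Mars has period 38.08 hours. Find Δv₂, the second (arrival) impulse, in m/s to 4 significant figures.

Δv₂ = 558.7 m/s

From Kepler's third law T² = 4π²r³/μ at r = 27320 km, T = 38.08 hours = 38.08 × 3600 s = 1.37088×10^5 s: μ = 4π²r³/T² = 42835.4 km³/s².
Semi-major axis of the transfer orbit: a_t = (4949 + 27320)/2 = 16134.5 km.
On the circular orbit at r = 27320 km, v_c = √(μ/r) = 1.2522 km/s.
Transfer-orbit speed at the same r (vis-viva, a = a_t): v_t = √[μ(2/r − 1/a_t)] = 0.69349 km/s.
Δv₂ = |v_t − v_c| = |0.69349 − 1.2522| = 0.5587 km/s.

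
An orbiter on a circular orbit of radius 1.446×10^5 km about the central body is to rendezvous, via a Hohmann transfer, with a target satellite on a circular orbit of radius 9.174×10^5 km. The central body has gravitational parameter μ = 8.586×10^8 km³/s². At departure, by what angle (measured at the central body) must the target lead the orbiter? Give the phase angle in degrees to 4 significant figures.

φ = 100.7°

Transfer-ellipse semi-major axis a_t = (r₁ + r₂)/2 = (1.446×10^5 + 9.174×10^5)/2 = 5.310×10^5 km.
Transfer time t = π√(a_t³/μ) = 41485 s.
Target angular speed ω₂ = √(μ/r₂³) = 3.3347×10^-5 rad/s.
Angle swept by the target during transfer: ω₂·t = 1.3834 rad = 79.26°.
Arrival is 180° from departure on the ellipse, so φ = 180° − 79.26° = 100.7°.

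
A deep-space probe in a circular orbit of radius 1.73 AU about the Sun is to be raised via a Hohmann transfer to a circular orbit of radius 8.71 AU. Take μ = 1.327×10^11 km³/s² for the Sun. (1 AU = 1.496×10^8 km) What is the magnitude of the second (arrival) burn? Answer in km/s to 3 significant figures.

In km: r₁ = 1.73 × 1.496×10^8 = 2.58808×10^8 km; r₂ = 8.71 × 1.496×10^8 = 1.303016×10^9 km.
The Hohmann ellipse has a_t = (r₁ + r₂)/2 = 7.80912×10^8 km.
Circular speed at r = 1.303016×10^9 km: v_c = √(μ/r) = 10.092 km/s.
Transfer-orbit speed at the same r (vis-viva, a = a_t): v_t = √[μ(2/r − 1/a_t)] = 5.8096 km/s.
Δv₂ = |v_t − v_c| = |5.8096 − 10.092| = 4.282 km/s.

Δv₂ = 4.28 km/s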